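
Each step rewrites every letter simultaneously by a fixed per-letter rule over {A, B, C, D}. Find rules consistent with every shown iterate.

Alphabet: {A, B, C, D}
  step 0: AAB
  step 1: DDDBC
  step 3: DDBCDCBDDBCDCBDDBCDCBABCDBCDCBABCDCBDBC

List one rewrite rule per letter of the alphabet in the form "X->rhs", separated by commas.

A->D, B->DBC, C->DCB, D->ABC

  step 0 ⇒ step 1: AAB ⇒ D·D·DBC
    A ↦ D
    B ↦ DBC
    C ↦ DCB  (constrained at step 1)
    D ↦ ABC  (constrained at step 1)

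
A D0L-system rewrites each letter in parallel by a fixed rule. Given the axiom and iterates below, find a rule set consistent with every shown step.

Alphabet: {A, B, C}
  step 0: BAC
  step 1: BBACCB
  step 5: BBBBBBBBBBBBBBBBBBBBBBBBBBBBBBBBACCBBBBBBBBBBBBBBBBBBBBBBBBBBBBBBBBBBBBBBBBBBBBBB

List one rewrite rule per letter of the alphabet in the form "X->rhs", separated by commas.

A->ACC, B->BB, C->B

  step 0 ⇒ step 1: BAC ⇒ BB·ACC·B
    A ↦ ACC
    B ↦ BB
    C ↦ B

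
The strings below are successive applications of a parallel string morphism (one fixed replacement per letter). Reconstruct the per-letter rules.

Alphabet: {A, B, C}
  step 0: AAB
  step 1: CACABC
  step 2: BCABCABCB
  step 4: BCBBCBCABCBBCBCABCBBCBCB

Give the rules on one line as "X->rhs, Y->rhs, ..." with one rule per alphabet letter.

  step 1 ⇒ step 2: CACABC ⇒ B·CA·B·CA·BC·B
    A ↦ CA
    B ↦ BC
    C ↦ B

A->CA, B->BC, C->B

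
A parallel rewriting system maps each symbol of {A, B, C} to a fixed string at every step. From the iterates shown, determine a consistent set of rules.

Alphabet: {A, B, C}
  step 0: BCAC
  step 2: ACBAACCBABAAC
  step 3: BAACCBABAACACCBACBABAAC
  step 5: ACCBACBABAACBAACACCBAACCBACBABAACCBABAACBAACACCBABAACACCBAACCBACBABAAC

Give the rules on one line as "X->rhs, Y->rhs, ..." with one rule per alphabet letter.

A->BA, B->C, C->AC

  step 2 ⇒ step 3: ACBAACCBABAAC ⇒ BA·AC·C·BA·BA·AC·AC·C·BA·C·BA·BA·AC
    A ↦ BA
    B ↦ C
    C ↦ AC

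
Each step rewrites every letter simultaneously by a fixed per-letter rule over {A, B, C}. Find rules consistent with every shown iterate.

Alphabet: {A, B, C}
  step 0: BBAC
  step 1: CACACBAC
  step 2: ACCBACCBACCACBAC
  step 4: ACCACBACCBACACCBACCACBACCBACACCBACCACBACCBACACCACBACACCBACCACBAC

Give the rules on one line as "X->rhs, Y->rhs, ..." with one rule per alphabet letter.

  step 1 ⇒ step 2: CACACBAC ⇒ AC·CB·AC·CB·AC·CA·CB·AC
    A ↦ CB
    B ↦ CA
    C ↦ AC

A->CB, B->CA, C->AC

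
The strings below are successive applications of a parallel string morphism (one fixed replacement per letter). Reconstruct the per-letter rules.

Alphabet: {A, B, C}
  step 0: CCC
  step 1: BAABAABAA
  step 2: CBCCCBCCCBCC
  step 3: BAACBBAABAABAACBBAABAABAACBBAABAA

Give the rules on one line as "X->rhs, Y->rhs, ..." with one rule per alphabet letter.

  step 2 ⇒ step 3: CBCCCBCCCBCC ⇒ BAA·CB·BAA·BAA·BAA·CB·BAA·BAA·BAA·CB·BAA·BAA
    B ↦ CB
    C ↦ BAA
  step 1 ⇒ step 2: BAABAABAA ⇒ CB·C·C·CB·C·C·CB·C·C
    A ↦ C

A->C, B->CB, C->BAA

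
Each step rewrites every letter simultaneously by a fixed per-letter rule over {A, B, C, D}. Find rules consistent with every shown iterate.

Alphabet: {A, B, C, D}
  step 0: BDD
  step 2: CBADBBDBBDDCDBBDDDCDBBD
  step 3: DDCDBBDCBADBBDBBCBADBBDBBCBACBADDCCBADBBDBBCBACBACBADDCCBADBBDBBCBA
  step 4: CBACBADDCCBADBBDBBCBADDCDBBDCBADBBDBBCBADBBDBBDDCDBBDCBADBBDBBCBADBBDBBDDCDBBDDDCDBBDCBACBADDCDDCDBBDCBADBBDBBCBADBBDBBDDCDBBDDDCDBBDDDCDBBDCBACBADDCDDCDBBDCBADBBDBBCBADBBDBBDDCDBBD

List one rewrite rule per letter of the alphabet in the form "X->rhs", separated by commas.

A->D, B->DBB, C->DDC, D->CBA

  step 3 ⇒ step 4: DDCDBBDCBADBBDBBCBADBBDBBCBACBADDCCBADBBDBBCBACBACBADDCCBADBBDBBCBA ⇒ CBA·CBA·DDC·CBA·DBB·DBB·CBA·DDC·DBB·D·CBA·DBB·DBB·CBA·DBB·DBB·DDC·DBB·D·CBA·DBB·DBB·CBA·DBB·DBB·DDC·DBB·D·DDC·DBB·D·CBA·CBA·DDC·DDC·DBB·D·CBA·DBB·DBB·CBA·DBB·DBB·DDC·DBB·D·DDC·DBB·D·DDC·DBB·D·CBA·CBA·DDC·DDC·DBB·D·CBA·DBB·DBB·CBA·DBB·DBB·DDC·DBB·D
    A ↦ D
    B ↦ DBB
    C ↦ DDC
    D ↦ CBA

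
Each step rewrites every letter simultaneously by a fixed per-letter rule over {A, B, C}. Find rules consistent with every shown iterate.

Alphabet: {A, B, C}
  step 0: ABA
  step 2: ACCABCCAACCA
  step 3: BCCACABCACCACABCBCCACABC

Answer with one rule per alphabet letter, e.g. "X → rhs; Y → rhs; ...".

A->BC, B->AC, C->CA

  step 2 ⇒ step 3: ACCABCCAACCA ⇒ BC·CA·CA·BC·AC·CA·CA·BC·BC·CA·CA·BC
    A ↦ BC
    B ↦ AC
    C ↦ CA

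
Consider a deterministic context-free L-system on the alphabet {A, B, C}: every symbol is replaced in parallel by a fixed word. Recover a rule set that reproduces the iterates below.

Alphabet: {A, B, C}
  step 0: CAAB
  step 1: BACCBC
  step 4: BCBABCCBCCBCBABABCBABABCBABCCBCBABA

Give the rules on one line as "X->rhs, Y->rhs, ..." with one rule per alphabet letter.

A->C, B->BC, C->BA

  step 0 ⇒ step 1: CAAB ⇒ BA·C·C·BC
    A ↦ C
    B ↦ BC
    C ↦ BA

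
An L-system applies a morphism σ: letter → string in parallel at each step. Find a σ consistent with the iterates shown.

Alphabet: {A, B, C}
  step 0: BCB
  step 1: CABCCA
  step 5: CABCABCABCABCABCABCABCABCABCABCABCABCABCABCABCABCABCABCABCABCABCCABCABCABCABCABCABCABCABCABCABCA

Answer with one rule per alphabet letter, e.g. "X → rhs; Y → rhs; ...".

  step 0 ⇒ step 1: BCB ⇒ CA·BC·CA
    B ↦ CA
    C ↦ BC
    A ↦ AB  (constrained at step 1)

A->AB, B->CA, C->BC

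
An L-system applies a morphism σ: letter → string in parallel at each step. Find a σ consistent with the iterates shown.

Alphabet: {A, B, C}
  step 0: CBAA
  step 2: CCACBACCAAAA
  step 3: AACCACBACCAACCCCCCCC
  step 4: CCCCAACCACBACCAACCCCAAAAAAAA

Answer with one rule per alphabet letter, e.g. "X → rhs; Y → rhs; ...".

  step 3 ⇒ step 4: AACCACBACCAACCCCCCCC ⇒ CC·CC·A·A·CC·A·CBA·CC·A·A·CC·CC·A·A·A·A·A·A·A·A
    A ↦ CC
    B ↦ CBA
    C ↦ A

A->CC, B->CBA, C->A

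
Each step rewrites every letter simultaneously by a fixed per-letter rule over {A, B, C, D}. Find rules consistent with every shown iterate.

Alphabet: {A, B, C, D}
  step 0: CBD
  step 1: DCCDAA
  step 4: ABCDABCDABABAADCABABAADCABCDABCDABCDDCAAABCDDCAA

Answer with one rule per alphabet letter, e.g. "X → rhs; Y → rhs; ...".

  step 0 ⇒ step 1: CBD ⇒ DC·CD·AA
    B ↦ CD
    C ↦ DC
    D ↦ AA
    A ↦ AB  (constrained at step 1)

A->AB, B->CD, C->DC, D->AA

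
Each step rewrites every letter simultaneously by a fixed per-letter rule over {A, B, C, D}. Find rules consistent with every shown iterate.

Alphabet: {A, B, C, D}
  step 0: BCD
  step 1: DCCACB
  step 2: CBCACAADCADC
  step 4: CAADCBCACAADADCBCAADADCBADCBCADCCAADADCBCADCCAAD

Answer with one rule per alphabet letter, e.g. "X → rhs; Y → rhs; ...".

  step 1 ⇒ step 2: DCCACB ⇒ CB·CA·CA·AD·CA·DC
    A ↦ AD
    B ↦ DC
    C ↦ CA
    D ↦ CB

A->AD, B->DC, C->CA, D->CB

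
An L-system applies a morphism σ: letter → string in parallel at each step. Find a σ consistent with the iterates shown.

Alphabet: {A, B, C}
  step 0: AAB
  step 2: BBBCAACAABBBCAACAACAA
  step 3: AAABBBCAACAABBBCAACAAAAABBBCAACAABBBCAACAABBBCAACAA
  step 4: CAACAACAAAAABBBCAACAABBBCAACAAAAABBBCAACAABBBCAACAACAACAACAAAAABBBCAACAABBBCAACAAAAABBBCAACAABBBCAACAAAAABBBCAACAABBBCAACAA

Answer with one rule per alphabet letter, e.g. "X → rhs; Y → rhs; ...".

  step 3 ⇒ step 4: AAABBBCAACAABBBCAACAAAAABBBCAACAABBBCAACAABBBCAACAA ⇒ CAA·CAA·CAA·A·A·A·BBB·CAA·CAA·BBB·CAA·CAA·A·A·A·BBB·CAA·CAA·BBB·CAA·CAA·CAA·CAA·CAA·A·A·A·BBB·CAA·CAA·BBB·CAA·CAA·A·A·A·BBB·CAA·CAA·BBB·CAA·CAA·A·A·A·BBB·CAA·CAA·BBB·CAA·CAA
    A ↦ CAA
    B ↦ A
    C ↦ BBB

A->CAA, B->A, C->BBB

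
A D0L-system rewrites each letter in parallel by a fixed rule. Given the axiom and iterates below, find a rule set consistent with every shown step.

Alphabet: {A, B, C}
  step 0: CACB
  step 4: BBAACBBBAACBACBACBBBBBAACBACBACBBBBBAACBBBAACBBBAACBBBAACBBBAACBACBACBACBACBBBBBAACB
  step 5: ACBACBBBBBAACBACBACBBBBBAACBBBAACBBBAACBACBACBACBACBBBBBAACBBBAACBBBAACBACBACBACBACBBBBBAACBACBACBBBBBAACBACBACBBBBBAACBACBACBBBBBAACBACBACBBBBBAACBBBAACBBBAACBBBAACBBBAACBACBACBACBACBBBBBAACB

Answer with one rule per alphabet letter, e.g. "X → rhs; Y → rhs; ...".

  step 4 ⇒ step 5: BBAACBBBAACBACBACBBBBBAACBACBACBBBBBAACBBBAACBBBAACBBBAACBBBAACBACBACBACBACBBBBBAACB ⇒ ACB·ACB·BB·BB·A·ACB·ACB·ACB·BB·BB·A·ACB·BB·A·ACB·BB·A·ACB·ACB·ACB·ACB·ACB·BB·BB·A·ACB·BB·A·ACB·BB·A·ACB·ACB·ACB·ACB·ACB·BB·BB·A·ACB·ACB·ACB·BB·BB·A·ACB·ACB·ACB·BB·BB·A·ACB·ACB·ACB·BB·BB·A·ACB·ACB·ACB·BB·BB·A·ACB·BB·A·ACB·BB·A·ACB·BB·A·ACB·BB·A·ACB·ACB·ACB·ACB·ACB·BB·BB·A·ACB
    A ↦ BB
    B ↦ ACB
    C ↦ A

A->BB, B->ACB, C->A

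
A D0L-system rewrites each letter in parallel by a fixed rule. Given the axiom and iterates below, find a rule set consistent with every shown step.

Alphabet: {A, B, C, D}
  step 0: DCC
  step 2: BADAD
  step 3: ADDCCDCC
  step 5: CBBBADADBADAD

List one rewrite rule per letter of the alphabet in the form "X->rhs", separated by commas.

A->DC, B->AD, C->B, D->C

  step 2 ⇒ step 3: BADAD ⇒ AD·DC·C·DC·C
    A ↦ DC
    B ↦ AD
    D ↦ C
    C ↦ B  (constrained at step 0)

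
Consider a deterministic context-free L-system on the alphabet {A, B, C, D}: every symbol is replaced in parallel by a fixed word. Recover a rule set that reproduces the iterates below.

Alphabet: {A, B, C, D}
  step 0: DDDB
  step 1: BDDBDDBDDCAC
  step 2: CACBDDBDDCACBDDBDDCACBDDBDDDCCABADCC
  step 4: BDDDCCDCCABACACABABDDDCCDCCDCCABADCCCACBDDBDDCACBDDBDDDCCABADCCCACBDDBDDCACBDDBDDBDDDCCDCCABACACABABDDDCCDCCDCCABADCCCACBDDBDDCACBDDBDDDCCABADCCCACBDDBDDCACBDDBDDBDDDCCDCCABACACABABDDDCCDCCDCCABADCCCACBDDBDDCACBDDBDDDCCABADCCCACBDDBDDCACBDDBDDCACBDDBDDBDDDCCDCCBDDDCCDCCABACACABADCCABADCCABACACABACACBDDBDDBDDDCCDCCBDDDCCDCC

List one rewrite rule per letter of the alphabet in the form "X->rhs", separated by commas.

  step 1 ⇒ step 2: BDDBDDBDDCAC ⇒ CAC·BDD·BDD·CAC·BDD·BDD·CAC·BDD·BDD·DCC·ABA·DCC
    A ↦ ABA
    B ↦ CAC
    C ↦ DCC
    D ↦ BDD

A->ABA, B->CAC, C->DCC, D->BDD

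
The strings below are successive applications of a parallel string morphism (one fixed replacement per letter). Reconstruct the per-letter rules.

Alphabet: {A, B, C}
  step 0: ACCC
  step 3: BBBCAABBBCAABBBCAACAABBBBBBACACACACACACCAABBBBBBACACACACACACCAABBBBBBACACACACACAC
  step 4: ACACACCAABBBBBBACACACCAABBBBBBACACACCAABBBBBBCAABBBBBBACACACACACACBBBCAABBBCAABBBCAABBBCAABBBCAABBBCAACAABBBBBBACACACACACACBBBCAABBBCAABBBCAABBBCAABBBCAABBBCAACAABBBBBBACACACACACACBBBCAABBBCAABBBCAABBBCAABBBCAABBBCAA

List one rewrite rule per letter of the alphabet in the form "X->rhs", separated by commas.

  step 3 ⇒ step 4: BBBCAABBBCAABBBCAACAABBBBBBACACACACACACCAABBBBBBACACACACACACCAABBBBBBACACACACACAC ⇒ AC·AC·AC·CAA·BBB·BBB·AC·AC·AC·CAA·BBB·BBB·AC·AC·AC·CAA·BBB·BBB·CAA·BBB·BBB·AC·AC·AC·AC·AC·AC·BBB·CAA·BBB·CAA·BBB·CAA·BBB·CAA·BBB·CAA·BBB·CAA·CAA·BBB·BBB·AC·AC·AC·AC·AC·AC·BBB·CAA·BBB·CAA·BBB·CAA·BBB·CAA·BBB·CAA·BBB·CAA·CAA·BBB·BBB·AC·AC·AC·AC·AC·AC·BBB·CAA·BBB·CAA·BBB·CAA·BBB·CAA·BBB·CAA·BBB·CAA
    A ↦ BBB
    B ↦ AC
    C ↦ CAA

A->BBB, B->AC, C->CAA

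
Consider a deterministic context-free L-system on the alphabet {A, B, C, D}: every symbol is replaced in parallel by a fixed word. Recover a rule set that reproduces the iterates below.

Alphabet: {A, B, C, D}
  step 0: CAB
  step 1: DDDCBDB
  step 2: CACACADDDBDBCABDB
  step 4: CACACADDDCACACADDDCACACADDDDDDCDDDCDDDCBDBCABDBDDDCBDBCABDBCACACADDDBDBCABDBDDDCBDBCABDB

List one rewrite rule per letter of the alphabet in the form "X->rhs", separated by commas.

  step 1 ⇒ step 2: DDDCBDB ⇒ CA·CA·CA·DDD·BDB·CA·BDB
    B ↦ BDB
    C ↦ DDD
    D ↦ CA
  step 0 ⇒ step 1: CAB ⇒ DDD·C·BDB
    A ↦ C

A->C, B->BDB, C->DDD, D->CA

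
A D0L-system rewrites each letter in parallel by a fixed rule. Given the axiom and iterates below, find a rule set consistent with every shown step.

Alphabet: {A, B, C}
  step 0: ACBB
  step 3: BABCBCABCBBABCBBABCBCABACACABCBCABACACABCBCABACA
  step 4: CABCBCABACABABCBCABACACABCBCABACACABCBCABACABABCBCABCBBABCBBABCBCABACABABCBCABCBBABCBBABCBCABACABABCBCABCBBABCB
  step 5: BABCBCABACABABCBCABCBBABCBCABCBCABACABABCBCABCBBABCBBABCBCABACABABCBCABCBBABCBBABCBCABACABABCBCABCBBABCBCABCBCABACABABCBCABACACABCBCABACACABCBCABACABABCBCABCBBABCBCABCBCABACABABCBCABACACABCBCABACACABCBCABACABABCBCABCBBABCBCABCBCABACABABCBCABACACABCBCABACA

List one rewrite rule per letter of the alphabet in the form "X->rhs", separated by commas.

A->BCB, B->CA, C->BA

  step 4 ⇒ step 5: CABCBCABACABABCBCABACACABCBCABACACABCBCABACABABCBCABCBBABCBBABCBCABACABABCBCABCBBABCBBABCBCABACABABCBCABCBBABCB ⇒ BA·BCB·CA·BA·CA·BA·BCB·CA·BCB·BA·BCB·CA·BCB·CA·BA·CA·BA·BCB·CA·BCB·BA·BCB·BA·BCB·CA·BA·CA·BA·BCB·CA·BCB·BA·BCB·BA·BCB·CA·BA·CA·BA·BCB·CA·BCB·BA·BCB·CA·BCB·CA·BA·CA·BA·BCB·CA·BA·CA·CA·BCB·CA·BA·CA·CA·BCB·CA·BA·CA·BA·BCB·CA·BCB·BA·BCB·CA·BCB·CA·BA·CA·BA·BCB·CA·BA·CA·CA·BCB·CA·BA·CA·CA·BCB·CA·BA·CA·BA·BCB·CA·BCB·BA·BCB·CA·BCB·CA·BA·CA·BA·BCB·CA·BA·CA·CA·BCB·CA·BA·CA
    A ↦ BCB
    B ↦ CA
    C ↦ BA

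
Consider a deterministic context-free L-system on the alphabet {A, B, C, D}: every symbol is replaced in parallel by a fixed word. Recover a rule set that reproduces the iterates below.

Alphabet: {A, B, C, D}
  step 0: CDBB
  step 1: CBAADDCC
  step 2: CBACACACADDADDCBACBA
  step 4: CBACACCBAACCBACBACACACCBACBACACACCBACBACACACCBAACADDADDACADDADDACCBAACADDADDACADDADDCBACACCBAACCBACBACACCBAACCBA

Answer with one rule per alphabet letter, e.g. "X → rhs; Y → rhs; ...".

A->AC, B->C, C->CBA, D->ADD

  step 1 ⇒ step 2: CBAADDCC ⇒ CBA·C·AC·AC·ADD·ADD·CBA·CBA
    A ↦ AC
    B ↦ C
    C ↦ CBA
    D ↦ ADD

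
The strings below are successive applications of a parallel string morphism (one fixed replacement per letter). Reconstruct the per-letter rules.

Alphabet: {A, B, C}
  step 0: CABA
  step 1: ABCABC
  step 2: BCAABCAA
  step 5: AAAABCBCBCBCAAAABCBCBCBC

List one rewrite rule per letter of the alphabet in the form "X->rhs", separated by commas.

A->BC, B->A, C->A

  step 1 ⇒ step 2: ABCABC ⇒ BC·A·A·BC·A·A
    A ↦ BC
    B ↦ A
    C ↦ A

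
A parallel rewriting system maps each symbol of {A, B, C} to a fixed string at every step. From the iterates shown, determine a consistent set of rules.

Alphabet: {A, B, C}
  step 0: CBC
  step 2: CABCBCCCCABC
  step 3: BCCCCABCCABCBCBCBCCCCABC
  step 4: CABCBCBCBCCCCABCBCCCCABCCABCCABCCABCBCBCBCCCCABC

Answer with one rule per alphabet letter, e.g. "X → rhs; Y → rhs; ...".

  step 3 ⇒ step 4: BCCCCABCCABCBCBCBCCCCABC ⇒ CA·BC·BC·BC·BC·CC·CA·BC·BC·CC·CA·BC·CA·BC·CA·BC·CA·BC·BC·BC·BC·CC·CA·BC
    A ↦ CC
    B ↦ CA
    C ↦ BC

A->CC, B->CA, C->BC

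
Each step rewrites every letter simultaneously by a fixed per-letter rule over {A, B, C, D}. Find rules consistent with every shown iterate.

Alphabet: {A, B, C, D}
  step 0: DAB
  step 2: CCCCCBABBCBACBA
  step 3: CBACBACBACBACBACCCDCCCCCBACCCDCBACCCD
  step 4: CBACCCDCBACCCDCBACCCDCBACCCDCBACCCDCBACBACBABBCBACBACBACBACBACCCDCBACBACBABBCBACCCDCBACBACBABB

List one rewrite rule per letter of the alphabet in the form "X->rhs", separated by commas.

A->CD, B->CC, C->CBA, D->BB

  step 3 ⇒ step 4: CBACBACBACBACBACCCDCCCCCBACCCDCBACCCD ⇒ CBA·CC·CD·CBA·CC·CD·CBA·CC·CD·CBA·CC·CD·CBA·CC·CD·CBA·CBA·CBA·BB·CBA·CBA·CBA·CBA·CBA·CC·CD·CBA·CBA·CBA·BB·CBA·CC·CD·CBA·CBA·CBA·BB
    A ↦ CD
    B ↦ CC
    C ↦ CBA
    D ↦ BB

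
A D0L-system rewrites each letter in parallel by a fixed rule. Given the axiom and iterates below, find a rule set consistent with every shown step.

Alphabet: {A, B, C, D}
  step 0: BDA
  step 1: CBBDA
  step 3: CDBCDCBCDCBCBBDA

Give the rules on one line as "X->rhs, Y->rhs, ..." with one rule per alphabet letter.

  step 0 ⇒ step 1: BDA ⇒ CB·B·DA
    A ↦ DA
    B ↦ CB
    D ↦ B
    C ↦ CD  (constrained at step 1)

A->DA, B->CB, C->CD, D->B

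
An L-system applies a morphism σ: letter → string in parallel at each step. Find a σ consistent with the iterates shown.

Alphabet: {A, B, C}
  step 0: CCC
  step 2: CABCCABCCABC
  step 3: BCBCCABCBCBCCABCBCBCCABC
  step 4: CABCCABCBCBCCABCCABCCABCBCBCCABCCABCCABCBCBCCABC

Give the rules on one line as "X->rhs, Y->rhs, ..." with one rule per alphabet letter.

A->BC, B->CA, C->BC

  step 3 ⇒ step 4: BCBCCABCBCBCCABCBCBCCABC ⇒ CA·BC·CA·BC·BC·BC·CA·BC·CA·BC·CA·BC·BC·BC·CA·BC·CA·BC·CA·BC·BC·BC·CA·BC
    A ↦ BC
    B ↦ CA
    C ↦ BC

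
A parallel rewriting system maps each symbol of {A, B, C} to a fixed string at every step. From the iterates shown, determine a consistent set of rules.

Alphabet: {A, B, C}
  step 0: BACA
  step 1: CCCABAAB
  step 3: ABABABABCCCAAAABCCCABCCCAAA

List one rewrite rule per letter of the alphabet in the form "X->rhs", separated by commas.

A->AB, B->CCC, C->A

  step 0 ⇒ step 1: BACA ⇒ CCC·AB·A·AB
    A ↦ AB
    B ↦ CCC
    C ↦ A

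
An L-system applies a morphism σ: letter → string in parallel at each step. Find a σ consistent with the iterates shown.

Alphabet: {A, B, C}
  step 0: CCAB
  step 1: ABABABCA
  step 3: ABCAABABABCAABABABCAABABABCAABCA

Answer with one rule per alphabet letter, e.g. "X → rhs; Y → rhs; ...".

A->AB, B->CA, C->AB

  step 0 ⇒ step 1: CCAB ⇒ AB·AB·AB·CA
    A ↦ AB
    B ↦ CA
    C ↦ AB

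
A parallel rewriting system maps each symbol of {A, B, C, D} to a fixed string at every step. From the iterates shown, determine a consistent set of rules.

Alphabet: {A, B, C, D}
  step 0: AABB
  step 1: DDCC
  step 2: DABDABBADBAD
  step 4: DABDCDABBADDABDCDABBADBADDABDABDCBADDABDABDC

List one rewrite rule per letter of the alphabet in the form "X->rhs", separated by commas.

  step 1 ⇒ step 2: DDCC ⇒ DAB·DAB·BAD·BAD
    C ↦ BAD
    D ↦ DAB
  step 0 ⇒ step 1: AABB ⇒ D·D·C·C
    A ↦ D
  step 0 ⇒ step 1: AABB ⇒ D·D·C·C
    B ↦ C

A->D, B->C, C->BAD, D->DAB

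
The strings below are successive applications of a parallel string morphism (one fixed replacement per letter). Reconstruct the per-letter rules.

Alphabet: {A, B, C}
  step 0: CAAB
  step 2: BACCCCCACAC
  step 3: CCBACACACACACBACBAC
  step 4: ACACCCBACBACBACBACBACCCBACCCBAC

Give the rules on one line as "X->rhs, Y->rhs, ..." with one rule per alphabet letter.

  step 3 ⇒ step 4: CCBACACACACACBACBAC ⇒ AC·AC·CC·B·AC·B·AC·B·AC·B·AC·B·AC·CC·B·AC·CC·B·AC
    A ↦ B
    B ↦ CC
    C ↦ AC

A->B, B->CC, C->AC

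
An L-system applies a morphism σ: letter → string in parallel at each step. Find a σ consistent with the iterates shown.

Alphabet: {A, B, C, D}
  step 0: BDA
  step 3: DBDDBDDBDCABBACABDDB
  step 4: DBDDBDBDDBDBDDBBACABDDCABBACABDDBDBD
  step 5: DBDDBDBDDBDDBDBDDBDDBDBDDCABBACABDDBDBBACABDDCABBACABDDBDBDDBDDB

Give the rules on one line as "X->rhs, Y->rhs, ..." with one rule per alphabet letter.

  step 4 ⇒ step 5: DBDDBDBDDBDBDDBBACABDDCABBACABDDBDBD ⇒ DB·D·DB·DB·D·DB·D·DB·DB·D·DB·D·DB·DB·D·D·CAB·BA·CAB·D·DB·DB·BA·CAB·D·D·CAB·BA·CAB·D·DB·DB·D·DB·D·DB
    A ↦ CAB
    B ↦ D
    C ↦ BA
    D ↦ DB

A->CAB, B->D, C->BA, D->DB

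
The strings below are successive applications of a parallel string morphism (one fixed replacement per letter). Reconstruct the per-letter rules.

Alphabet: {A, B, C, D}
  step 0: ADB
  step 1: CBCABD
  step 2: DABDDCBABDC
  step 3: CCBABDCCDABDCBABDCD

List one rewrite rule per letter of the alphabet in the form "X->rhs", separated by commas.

A->CB, B->ABD, C->D, D->C

  step 2 ⇒ step 3: DABDDCBABDC ⇒ C·CB·ABD·C·C·D·ABD·CB·ABD·C·D
    A ↦ CB
    B ↦ ABD
    C ↦ D
    D ↦ C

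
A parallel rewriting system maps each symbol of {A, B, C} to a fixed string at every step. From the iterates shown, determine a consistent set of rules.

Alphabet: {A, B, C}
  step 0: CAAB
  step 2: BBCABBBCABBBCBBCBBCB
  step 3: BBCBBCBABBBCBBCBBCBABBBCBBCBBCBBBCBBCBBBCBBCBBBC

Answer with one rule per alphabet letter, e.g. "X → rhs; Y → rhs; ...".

  step 2 ⇒ step 3: BBCABBBCABBBCBBCBBCB ⇒ BBC·BBC·B·AB·BBC·BBC·BBC·B·AB·BBC·BBC·BBC·B·BBC·BBC·B·BBC·BBC·B·BBC
    A ↦ AB
    B ↦ BBC
    C ↦ B

A->AB, B->BBC, C->B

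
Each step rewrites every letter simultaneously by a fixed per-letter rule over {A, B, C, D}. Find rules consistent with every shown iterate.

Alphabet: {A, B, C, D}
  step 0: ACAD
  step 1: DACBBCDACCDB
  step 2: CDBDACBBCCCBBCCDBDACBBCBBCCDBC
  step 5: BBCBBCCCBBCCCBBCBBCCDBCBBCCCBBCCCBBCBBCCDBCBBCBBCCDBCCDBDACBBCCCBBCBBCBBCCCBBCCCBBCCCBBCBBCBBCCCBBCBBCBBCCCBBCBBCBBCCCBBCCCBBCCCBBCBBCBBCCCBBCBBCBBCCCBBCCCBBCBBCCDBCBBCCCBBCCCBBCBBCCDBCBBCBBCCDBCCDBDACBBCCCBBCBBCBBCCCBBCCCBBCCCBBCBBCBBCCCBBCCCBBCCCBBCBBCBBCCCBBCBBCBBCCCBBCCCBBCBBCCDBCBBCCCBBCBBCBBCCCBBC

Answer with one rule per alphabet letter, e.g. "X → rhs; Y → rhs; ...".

  step 1 ⇒ step 2: DACBBCDACCDB ⇒ CDB·DAC·BBC·C·C·BBC·CDB·DAC·BBC·BBC·CDB·C
    A ↦ DAC
    B ↦ C
    C ↦ BBC
    D ↦ CDB

A->DAC, B->C, C->BBC, D->CDB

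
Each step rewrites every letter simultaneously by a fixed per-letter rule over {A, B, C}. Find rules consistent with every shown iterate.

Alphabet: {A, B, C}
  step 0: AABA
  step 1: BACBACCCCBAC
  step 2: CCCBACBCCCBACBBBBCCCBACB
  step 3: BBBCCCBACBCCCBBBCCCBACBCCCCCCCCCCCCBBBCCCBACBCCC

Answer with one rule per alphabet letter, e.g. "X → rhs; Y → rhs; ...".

  step 2 ⇒ step 3: CCCBACBCCCBACBBBBCCCBACB ⇒ B·B·B·CCC·BAC·B·CCC·B·B·B·CCC·BAC·B·CCC·CCC·CCC·CCC·B·B·B·CCC·BAC·B·CCC
    A ↦ BAC
    B ↦ CCC
    C ↦ B

A->BAC, B->CCC, C->B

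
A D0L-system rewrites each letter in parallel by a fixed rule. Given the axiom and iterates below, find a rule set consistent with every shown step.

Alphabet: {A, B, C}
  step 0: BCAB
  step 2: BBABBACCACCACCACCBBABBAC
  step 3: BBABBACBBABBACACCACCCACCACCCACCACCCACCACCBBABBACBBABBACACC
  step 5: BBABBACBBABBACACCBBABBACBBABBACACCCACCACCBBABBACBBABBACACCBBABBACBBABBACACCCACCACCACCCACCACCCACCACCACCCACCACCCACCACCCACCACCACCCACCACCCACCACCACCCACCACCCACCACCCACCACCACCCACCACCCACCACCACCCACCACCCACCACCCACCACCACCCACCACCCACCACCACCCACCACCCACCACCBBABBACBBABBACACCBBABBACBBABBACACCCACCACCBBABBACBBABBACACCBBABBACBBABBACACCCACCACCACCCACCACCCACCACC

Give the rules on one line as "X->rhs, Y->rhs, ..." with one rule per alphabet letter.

A->C, B->BBA, C->ACC

  step 2 ⇒ step 3: BBABBACCACCACCACCBBABBAC ⇒ BBA·BBA·C·BBA·BBA·C·ACC·ACC·C·ACC·ACC·C·ACC·ACC·C·ACC·ACC·BBA·BBA·C·BBA·BBA·C·ACC
    A ↦ C
    B ↦ BBA
    C ↦ ACC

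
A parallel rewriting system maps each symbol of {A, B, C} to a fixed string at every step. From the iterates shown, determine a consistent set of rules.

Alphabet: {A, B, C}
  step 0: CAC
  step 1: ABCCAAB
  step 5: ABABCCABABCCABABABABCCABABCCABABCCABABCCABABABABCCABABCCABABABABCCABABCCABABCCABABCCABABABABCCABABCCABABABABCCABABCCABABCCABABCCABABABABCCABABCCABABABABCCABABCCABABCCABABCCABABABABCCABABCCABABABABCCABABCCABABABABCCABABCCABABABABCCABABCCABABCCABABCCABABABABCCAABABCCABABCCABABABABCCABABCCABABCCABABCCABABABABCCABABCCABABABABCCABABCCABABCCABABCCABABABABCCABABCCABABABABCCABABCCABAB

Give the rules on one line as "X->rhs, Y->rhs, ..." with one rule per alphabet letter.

  step 0 ⇒ step 1: CAC ⇒ AB·CCA·AB
    A ↦ CCA
    C ↦ AB
    B ↦ BAB  (constrained at step 1)

A->CCA, B->BAB, C->AB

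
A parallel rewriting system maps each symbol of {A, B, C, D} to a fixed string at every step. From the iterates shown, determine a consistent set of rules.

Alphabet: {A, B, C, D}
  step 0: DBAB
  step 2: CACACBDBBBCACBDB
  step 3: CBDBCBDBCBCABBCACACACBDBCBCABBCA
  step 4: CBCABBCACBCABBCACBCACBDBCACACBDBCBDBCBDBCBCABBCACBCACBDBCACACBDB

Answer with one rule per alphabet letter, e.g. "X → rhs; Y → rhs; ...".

A->DB, B->CA, C->CB, D->BB

  step 3 ⇒ step 4: CBDBCBDBCBCABBCACACACBDBCBCABBCA ⇒ CB·CA·BB·CA·CB·CA·BB·CA·CB·CA·CB·DB·CA·CA·CB·DB·CB·DB·CB·DB·CB·CA·BB·CA·CB·CA·CB·DB·CA·CA·CB·DB
    A ↦ DB
    B ↦ CA
    C ↦ CB
    D ↦ BB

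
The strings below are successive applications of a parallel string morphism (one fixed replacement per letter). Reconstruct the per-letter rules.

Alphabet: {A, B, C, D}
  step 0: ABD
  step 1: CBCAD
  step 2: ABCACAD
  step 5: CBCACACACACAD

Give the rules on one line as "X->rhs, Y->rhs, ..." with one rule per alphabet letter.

A->C, B->BC, C->A, D->AD

  step 1 ⇒ step 2: CBCAD ⇒ A·BC·A·C·AD
    A ↦ C
    B ↦ BC
    C ↦ A
    D ↦ AD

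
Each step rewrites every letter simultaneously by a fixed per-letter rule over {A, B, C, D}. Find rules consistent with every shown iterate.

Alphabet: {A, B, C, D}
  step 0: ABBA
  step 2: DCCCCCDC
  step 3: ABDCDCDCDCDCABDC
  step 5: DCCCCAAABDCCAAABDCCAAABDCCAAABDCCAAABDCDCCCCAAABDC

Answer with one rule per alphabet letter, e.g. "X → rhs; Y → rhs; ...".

  step 2 ⇒ step 3: DCCCCCDC ⇒ AB·DC·DC·DC·DC·DC·AB·DC
    C ↦ DC
    D ↦ AB
    A ↦ C  (constrained at step 0)
    B ↦ AA  (constrained at step 0)

A->C, B->AA, C->DC, D->AB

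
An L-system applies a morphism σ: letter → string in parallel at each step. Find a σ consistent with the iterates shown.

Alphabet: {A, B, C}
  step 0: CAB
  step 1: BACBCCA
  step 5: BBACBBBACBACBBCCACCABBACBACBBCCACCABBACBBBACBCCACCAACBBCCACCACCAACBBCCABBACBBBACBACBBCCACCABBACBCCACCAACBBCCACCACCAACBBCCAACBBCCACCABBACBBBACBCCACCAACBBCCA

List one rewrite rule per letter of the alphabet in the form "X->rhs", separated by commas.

  step 0 ⇒ step 1: CAB ⇒ B·ACB·CCA
    A ↦ ACB
    B ↦ CCA
    C ↦ B

A->ACB, B->CCA, C->B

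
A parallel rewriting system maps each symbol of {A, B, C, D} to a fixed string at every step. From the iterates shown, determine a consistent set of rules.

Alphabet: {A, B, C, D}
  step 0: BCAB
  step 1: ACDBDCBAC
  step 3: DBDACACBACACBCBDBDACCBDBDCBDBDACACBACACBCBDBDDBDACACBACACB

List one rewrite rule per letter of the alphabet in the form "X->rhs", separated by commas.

A->CB, B->AC, C->DBD, D->ACB

  step 0 ⇒ step 1: BCAB ⇒ AC·DBD·CB·AC
    A ↦ CB
    B ↦ AC
    C ↦ DBD
    D ↦ ACB  (constrained at step 1)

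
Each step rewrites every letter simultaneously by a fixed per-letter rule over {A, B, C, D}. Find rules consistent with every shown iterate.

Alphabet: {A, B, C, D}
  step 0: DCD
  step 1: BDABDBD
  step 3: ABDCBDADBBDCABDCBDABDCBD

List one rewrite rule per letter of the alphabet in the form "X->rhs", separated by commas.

A->ADB, B->C, C->ABD, D->BD

  step 0 ⇒ step 1: DCD ⇒ BD·ABD·BD
    C ↦ ABD
    D ↦ BD
    A ↦ ADB  (constrained at step 1)
    B ↦ C  (constrained at step 1)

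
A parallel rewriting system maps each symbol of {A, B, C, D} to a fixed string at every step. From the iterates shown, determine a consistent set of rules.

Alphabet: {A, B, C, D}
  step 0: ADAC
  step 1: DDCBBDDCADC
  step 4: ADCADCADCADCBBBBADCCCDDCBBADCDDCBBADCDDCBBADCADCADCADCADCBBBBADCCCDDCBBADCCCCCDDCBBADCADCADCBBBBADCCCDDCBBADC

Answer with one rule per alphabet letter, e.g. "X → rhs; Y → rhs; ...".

  step 0 ⇒ step 1: ADAC ⇒ DDC·BB·DDC·ADC
    A ↦ DDC
    C ↦ ADC
    D ↦ BB
    B ↦ C  (constrained at step 1)

A->DDC, B->C, C->ADC, D->BB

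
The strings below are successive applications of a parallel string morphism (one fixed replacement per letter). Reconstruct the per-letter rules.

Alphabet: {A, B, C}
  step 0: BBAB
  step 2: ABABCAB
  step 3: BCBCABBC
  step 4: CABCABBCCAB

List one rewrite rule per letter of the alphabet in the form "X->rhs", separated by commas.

  step 3 ⇒ step 4: BCBCABBC ⇒ C·AB·C·AB·B·C·C·AB
    A ↦ B
    B ↦ C
    C ↦ AB

A->B, B->C, C->AB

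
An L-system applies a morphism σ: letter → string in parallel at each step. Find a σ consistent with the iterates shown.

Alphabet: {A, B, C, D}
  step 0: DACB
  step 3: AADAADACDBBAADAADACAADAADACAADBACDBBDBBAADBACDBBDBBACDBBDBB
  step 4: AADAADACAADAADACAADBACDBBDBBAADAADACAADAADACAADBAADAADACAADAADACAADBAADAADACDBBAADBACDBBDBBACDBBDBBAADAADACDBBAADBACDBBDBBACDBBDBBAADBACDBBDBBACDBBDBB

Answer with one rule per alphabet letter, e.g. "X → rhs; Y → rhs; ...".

A->AAD, B->DBB, C->B, D->AC

  step 3 ⇒ step 4: AADAADACDBBAADAADACAADAADACAADBACDBBDBBAADBACDBBDBBACDBBDBB ⇒ AAD·AAD·AC·AAD·AAD·AC·AAD·B·AC·DBB·DBB·AAD·AAD·AC·AAD·AAD·AC·AAD·B·AAD·AAD·AC·AAD·AAD·AC·AAD·B·AAD·AAD·AC·DBB·AAD·B·AC·DBB·DBB·AC·DBB·DBB·AAD·AAD·AC·DBB·AAD·B·AC·DBB·DBB·AC·DBB·DBB·AAD·B·AC·DBB·DBB·AC·DBB·DBB
    A ↦ AAD
    B ↦ DBB
    C ↦ B
    D ↦ AC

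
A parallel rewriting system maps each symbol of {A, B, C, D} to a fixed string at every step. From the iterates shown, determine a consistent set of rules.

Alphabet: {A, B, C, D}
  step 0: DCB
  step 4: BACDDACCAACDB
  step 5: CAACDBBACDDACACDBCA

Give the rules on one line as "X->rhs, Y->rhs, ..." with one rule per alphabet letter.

A->AC, B->CA, C->D, D->B

  step 4 ⇒ step 5: BACDDACCAACDB ⇒ CA·AC·D·B·B·AC·D·D·AC·AC·D·B·CA
    A ↦ AC
    B ↦ CA
    C ↦ D
    D ↦ B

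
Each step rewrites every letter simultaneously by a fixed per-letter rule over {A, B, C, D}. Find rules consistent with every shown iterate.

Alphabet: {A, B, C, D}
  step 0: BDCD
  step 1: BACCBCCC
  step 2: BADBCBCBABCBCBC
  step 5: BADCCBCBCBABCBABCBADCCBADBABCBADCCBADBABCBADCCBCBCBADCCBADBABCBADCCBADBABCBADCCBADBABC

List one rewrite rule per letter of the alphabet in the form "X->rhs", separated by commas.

A->D, B->BA, C->BC, D->CC

  step 1 ⇒ step 2: BACCBCCC ⇒ BA·D·BC·BC·BA·BC·BC·BC
    A ↦ D
    B ↦ BA
    C ↦ BC
  step 0 ⇒ step 1: BDCD ⇒ BA·CC·BC·CC
    D ↦ CC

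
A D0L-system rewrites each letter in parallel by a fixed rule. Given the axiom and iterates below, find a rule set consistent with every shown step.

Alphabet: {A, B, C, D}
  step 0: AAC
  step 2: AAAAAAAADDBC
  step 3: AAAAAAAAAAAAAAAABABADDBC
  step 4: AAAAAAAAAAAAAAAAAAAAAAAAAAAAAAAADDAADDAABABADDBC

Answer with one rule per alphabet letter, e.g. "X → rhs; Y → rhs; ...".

A->AA, B->DD, C->BC, D->BA

  step 3 ⇒ step 4: AAAAAAAAAAAAAAAABABADDBC ⇒ AA·AA·AA·AA·AA·AA·AA·AA·AA·AA·AA·AA·AA·AA·AA·AA·DD·AA·DD·AA·BA·BA·DD·BC
    A ↦ AA
    B ↦ DD
    C ↦ BC
    D ↦ BA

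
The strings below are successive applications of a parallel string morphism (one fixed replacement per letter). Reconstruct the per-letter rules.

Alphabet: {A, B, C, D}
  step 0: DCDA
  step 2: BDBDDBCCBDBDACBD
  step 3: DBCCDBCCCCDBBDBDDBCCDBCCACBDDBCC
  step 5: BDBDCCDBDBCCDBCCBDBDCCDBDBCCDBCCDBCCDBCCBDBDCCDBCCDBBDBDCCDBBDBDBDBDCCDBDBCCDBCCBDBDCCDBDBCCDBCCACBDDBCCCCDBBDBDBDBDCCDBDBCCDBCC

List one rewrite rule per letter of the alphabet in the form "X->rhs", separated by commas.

A->AC, B->DB, C->BD, D->CC

  step 2 ⇒ step 3: BDBDDBCCBDBDACBD ⇒ DB·CC·DB·CC·CC·DB·BD·BD·DB·CC·DB·CC·AC·BD·DB·CC
    A ↦ AC
    B ↦ DB
    C ↦ BD
    D ↦ CC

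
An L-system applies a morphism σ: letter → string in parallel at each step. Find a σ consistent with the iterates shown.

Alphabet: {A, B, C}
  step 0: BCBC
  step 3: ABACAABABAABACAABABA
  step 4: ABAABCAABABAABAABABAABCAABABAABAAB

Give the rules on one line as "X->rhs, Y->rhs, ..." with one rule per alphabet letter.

  step 3 ⇒ step 4: ABACAABABAABACAABABA ⇒ AB·A·AB·CA·AB·AB·A·AB·A·AB·AB·A·AB·CA·AB·AB·A·AB·A·AB
    A ↦ AB
    B ↦ A
    C ↦ CA

A->AB, B->A, C->CA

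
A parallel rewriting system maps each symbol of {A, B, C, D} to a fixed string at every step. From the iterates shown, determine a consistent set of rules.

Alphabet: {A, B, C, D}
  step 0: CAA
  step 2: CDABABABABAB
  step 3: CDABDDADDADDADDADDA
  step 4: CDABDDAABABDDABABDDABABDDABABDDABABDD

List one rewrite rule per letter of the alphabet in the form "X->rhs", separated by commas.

  step 3 ⇒ step 4: CDABDDADDADDADDADDA ⇒ CD·AB·DD·A·AB·AB·DD·AB·AB·DD·AB·AB·DD·AB·AB·DD·AB·AB·DD
    A ↦ DD
    B ↦ A
    C ↦ CD
    D ↦ AB

A->DD, B->A, C->CD, D->AB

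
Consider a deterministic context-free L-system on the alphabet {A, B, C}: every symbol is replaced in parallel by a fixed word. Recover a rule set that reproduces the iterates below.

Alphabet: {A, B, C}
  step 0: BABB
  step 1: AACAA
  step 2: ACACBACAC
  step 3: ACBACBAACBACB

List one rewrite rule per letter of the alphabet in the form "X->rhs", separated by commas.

  step 2 ⇒ step 3: ACACBACAC ⇒ AC·B·AC·B·A·AC·B·AC·B
    A ↦ AC
    B ↦ A
    C ↦ B

A->AC, B->A, C->B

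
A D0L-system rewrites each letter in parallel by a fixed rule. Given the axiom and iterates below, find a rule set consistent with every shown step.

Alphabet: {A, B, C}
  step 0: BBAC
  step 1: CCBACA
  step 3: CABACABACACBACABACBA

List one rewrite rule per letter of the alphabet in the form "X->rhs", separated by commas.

  step 0 ⇒ step 1: BBAC ⇒ C·C·BA·CA
    A ↦ BA
    B ↦ C
    C ↦ CA

A->BA, B->C, C->CA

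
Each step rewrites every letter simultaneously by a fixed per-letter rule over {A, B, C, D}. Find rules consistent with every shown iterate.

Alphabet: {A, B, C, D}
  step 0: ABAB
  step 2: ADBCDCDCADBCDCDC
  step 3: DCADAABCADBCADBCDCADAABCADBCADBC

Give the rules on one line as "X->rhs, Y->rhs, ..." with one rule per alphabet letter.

A->DC, B->AA, C->BC, D->AD

  step 2 ⇒ step 3: ADBCDCDCADBCDCDC ⇒ DC·AD·AA·BC·AD·BC·AD·BC·DC·AD·AA·BC·AD·BC·AD·BC
    A ↦ DC
    B ↦ AA
    C ↦ BC
    D ↦ AD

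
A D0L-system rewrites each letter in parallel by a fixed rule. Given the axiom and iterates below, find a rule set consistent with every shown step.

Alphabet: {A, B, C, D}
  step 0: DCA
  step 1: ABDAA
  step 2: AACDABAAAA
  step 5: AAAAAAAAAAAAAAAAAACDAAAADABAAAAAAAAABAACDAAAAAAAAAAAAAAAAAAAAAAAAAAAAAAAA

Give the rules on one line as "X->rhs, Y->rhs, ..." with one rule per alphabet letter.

A->AA, B->CD, C->D, D->AB

  step 1 ⇒ step 2: ABDAA ⇒ AA·CD·AB·AA·AA
    A ↦ AA
    B ↦ CD
    D ↦ AB
  step 0 ⇒ step 1: DCA ⇒ AB·D·AA
    C ↦ D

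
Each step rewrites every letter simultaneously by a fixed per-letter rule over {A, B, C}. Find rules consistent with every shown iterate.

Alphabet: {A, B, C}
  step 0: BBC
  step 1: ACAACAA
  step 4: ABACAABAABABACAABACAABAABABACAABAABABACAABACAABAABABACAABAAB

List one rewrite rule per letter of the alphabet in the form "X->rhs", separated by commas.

  step 0 ⇒ step 1: BBC ⇒ ACA·ACA·A
    B ↦ ACA
    C ↦ A
    A ↦ AB  (constrained at step 1)

A->AB, B->ACA, C->A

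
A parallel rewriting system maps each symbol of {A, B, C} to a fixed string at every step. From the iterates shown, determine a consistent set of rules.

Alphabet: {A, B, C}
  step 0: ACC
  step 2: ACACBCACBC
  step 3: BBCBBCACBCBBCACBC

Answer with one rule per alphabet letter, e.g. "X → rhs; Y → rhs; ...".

A->B, B->AC, C->BC

  step 2 ⇒ step 3: ACACBCACBC ⇒ B·BC·B·BC·AC·BC·B·BC·AC·BC
    A ↦ B
    B ↦ AC
    C ↦ BC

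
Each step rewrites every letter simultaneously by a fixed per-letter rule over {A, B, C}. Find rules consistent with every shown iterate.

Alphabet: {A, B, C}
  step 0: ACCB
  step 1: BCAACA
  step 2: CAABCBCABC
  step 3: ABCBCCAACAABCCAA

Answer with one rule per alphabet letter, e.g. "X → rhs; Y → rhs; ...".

  step 2 ⇒ step 3: CAABCBCABC ⇒ A·BC·BC·CA·A·CA·A·BC·CA·A
    A ↦ BC
    B ↦ CA
    C ↦ A

A->BC, B->CA, C->A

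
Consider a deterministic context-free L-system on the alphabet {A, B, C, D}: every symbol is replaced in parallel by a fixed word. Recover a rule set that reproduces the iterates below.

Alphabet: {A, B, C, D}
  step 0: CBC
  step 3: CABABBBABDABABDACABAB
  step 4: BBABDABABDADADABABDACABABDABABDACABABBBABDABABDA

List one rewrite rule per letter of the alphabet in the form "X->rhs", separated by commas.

  step 3 ⇒ step 4: CABABBBABDABABDACABAB ⇒ B·BAB·DA·BAB·DA·DA·DA·BAB·DA·CA·BAB·DA·BAB·DA·CA·BAB·B·BAB·DA·BAB·DA
    A ↦ BAB
    B ↦ DA
    C ↦ B
    D ↦ CA

A->BAB, B->DA, C->B, D->CA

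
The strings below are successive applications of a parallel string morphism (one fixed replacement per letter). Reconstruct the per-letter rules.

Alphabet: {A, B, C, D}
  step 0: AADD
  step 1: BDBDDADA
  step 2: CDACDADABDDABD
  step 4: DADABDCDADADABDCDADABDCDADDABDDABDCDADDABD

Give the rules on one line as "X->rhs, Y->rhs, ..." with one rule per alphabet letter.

  step 1 ⇒ step 2: BDBDDADA ⇒ C·DA·C·DA·DA·BD·DA·BD
    A ↦ BD
    B ↦ C
    D ↦ DA
    C ↦ D  (constrained at step 2)

A->BD, B->C, C->D, D->DA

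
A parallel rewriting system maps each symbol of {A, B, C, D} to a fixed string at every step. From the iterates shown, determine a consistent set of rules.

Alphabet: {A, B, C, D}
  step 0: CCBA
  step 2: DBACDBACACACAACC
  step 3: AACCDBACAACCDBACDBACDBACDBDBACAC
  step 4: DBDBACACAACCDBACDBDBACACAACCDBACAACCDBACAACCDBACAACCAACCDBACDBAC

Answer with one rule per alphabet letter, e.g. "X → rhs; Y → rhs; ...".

  step 3 ⇒ step 4: AACCDBACAACCDBACDBACDBACDBDBACAC ⇒ DB·DB·AC·AC·AA·CC·DB·AC·DB·DB·AC·AC·AA·CC·DB·AC·AA·CC·DB·AC·AA·CC·DB·AC·AA·CC·AA·CC·DB·AC·DB·AC
    A ↦ DB
    B ↦ CC
    C ↦ AC
    D ↦ AA

A->DB, B->CC, C->AC, D->AA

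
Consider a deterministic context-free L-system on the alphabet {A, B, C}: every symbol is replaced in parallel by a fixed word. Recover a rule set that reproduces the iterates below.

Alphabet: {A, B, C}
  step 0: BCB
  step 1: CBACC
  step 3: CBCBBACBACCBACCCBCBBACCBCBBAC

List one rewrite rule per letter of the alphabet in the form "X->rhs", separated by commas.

  step 0 ⇒ step 1: BCB ⇒ C·BAC·C
    B ↦ C
    C ↦ BAC
    A ↦ BCB  (constrained at step 1)

A->BCB, B->C, C->BAC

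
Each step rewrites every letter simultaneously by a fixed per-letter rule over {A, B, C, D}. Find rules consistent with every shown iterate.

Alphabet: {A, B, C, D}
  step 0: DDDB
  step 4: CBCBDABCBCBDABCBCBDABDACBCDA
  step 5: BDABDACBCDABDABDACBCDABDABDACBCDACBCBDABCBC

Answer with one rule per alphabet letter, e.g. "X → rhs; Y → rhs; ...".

  step 4 ⇒ step 5: CBCBDABCBCBDABCBCBDABDACBCDA ⇒ B·DA·B·DA·CB·C·DA·B·DA·B·DA·CB·C·DA·B·DA·B·DA·CB·C·DA·CB·C·B·DA·B·CB·C
    A ↦ C
    B ↦ DA
    C ↦ B
    D ↦ CB

A->C, B->DA, C->B, D->CB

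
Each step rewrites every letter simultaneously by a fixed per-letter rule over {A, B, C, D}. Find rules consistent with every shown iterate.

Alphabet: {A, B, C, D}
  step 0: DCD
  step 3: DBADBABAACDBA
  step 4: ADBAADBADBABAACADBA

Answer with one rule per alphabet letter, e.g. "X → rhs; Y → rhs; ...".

A->BA, B->D, C->AC, D->A

  step 3 ⇒ step 4: DBADBABAACDBA ⇒ A·D·BA·A·D·BA·D·BA·BA·AC·A·D·BA
    A ↦ BA
    B ↦ D
    C ↦ AC
    D ↦ A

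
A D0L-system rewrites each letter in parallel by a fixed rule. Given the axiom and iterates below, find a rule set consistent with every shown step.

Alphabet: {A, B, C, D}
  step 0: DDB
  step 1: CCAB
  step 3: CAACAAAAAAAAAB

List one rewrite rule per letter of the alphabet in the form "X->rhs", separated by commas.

A->AA, B->AB, C->DA, D->C

  step 0 ⇒ step 1: DDB ⇒ C·C·AB
    B ↦ AB
    D ↦ C
    A ↦ AA  (constrained at step 1)
    C ↦ DA  (constrained at step 1)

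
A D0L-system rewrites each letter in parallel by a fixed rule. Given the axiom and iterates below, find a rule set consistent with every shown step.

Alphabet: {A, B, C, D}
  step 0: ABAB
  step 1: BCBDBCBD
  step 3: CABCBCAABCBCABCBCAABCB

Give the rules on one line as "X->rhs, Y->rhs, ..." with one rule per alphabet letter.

A->BCB, B->D, C->A, D->CA

  step 0 ⇒ step 1: ABAB ⇒ BCB·D·BCB·D
    A ↦ BCB
    B ↦ D
    C ↦ A  (constrained at step 1)
    D ↦ CA  (constrained at step 1)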